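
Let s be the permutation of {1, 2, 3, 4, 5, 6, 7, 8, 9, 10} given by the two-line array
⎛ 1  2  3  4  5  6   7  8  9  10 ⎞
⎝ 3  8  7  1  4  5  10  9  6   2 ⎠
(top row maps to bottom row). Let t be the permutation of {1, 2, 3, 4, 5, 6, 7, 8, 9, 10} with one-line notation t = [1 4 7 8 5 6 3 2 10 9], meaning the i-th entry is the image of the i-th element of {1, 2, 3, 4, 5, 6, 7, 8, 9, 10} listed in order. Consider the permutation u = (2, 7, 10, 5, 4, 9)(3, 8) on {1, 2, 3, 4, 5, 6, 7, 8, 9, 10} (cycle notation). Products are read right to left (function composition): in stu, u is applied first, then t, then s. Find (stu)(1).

Apply the permutations in order: u(1) = 1, then t(1) = 1, then s(1) = 3. So (stu)(1) = 3.

3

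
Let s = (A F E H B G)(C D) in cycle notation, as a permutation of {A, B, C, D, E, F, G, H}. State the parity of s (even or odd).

The cycle lengths are 6, 2.
A cycle of length ℓ contributes ℓ−1 transpositions, so s is a product of 5 + 1 = 6 transpositions — even.

even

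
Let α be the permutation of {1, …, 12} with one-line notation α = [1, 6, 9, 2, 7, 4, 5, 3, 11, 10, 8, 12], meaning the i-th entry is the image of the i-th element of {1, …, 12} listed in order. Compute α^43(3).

8

Tracing 3 → 9 → … returns to 3 after 4 steps, so 3 lies in a 4-cycle (3 9 11 8).
On a 4-cycle, α^4 is the identity, so α^43 = α^3 there (43 ≡ 3 mod 4).
Stepping 3 places around the cycle: 3 → 9 → 11 → 8.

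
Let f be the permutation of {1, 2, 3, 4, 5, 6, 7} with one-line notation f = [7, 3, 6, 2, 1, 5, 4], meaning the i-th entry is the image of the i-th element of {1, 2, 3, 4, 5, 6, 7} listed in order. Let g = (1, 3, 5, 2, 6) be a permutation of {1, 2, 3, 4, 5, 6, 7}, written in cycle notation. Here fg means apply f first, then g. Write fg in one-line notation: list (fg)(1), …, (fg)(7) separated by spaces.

7 5 1 6 3 2 4

(fg)(x) = g(f(x)). Computing each image: g(f(1)) = g(7) = 7, g(f(2)) = g(3) = 5, g(f(3)) = g(6) = 1, g(f(4)) = g(2) = 6, g(f(5)) = g(1) = 3, g(f(6)) = g(5) = 2, g(f(7)) = g(4) = 4.
Hence fg = [7 5 1 6 3 2 4].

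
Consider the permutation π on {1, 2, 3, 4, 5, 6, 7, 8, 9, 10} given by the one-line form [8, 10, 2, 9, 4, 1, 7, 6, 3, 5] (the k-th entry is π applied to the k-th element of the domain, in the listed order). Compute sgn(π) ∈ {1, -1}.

-1

In disjoint-cycle form the cycle lengths are 6, 3, 1.
A cycle is odd iff its length is even; π has 1 even-length cycle, so sgn(π) = (−1)^1 and π is odd.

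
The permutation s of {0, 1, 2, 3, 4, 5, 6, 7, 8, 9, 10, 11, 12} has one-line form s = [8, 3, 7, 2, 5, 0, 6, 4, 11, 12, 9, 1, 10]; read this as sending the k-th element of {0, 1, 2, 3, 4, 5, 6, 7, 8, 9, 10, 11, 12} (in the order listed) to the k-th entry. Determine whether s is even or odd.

even

In disjoint-cycle form the cycle lengths are 9, 3, 1.
A cycle is odd iff its length is even; s has 0 even-length cycles, so sgn(s) = (−1)^0 and s is even.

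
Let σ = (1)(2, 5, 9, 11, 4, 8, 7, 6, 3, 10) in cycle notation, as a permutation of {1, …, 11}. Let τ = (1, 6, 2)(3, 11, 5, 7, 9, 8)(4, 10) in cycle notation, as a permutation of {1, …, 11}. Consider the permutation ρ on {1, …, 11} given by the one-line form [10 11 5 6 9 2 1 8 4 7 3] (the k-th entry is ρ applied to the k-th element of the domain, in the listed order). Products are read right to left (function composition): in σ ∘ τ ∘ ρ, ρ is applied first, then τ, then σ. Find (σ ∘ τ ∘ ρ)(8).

(σ ∘ τ ∘ ρ)(8) = σ(τ(ρ(8))). ρ(8) = 8, then τ(8) = 3, then σ(3) = 10, so the result is 10.

10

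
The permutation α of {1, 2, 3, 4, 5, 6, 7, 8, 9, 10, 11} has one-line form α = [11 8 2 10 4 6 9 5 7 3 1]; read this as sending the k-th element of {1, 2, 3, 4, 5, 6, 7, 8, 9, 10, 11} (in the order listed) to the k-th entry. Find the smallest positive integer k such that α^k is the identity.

Writing α as disjoint cycles, the cycle lengths are 6, 2, 2, 1.
Since disjoint cycles commute, ord(α) = lcm(6, 2, 2) = 6.

6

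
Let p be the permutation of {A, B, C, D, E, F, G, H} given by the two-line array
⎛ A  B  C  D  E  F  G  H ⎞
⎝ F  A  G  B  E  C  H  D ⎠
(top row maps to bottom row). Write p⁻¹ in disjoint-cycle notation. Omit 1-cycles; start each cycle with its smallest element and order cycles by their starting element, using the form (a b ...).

The cycle decomposition of p is (A F C G H D B).
Reversing each cycle (and rotating so the smallest element leads) gives p⁻¹ = (A B D H G C F).

(A B D H G C F)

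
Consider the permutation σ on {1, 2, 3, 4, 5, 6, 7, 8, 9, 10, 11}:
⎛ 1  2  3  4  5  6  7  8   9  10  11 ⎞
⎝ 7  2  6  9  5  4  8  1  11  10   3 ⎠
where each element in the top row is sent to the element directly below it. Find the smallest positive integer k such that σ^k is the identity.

The disjoint-cycle form of σ has cycle lengths 5, 3, 1, 1, 1.
The order of σ is the least common multiple of its cycle lengths: lcm(5, 3) = 15.

15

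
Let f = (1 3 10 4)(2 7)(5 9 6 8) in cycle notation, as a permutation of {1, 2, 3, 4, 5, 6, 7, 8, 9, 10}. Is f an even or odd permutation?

odd

The cycle lengths are 4, 4, 2.
A cycle of length ℓ contributes ℓ−1 transpositions, so f is a product of 3 + 3 + 1 = 7 transpositions — odd.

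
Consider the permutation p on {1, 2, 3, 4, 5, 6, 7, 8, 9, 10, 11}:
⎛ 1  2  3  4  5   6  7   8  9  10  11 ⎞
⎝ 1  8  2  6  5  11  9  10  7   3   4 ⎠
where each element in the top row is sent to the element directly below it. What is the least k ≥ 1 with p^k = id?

The disjoint-cycle form of p has cycle lengths 4, 3, 2, 1, 1.
Since disjoint cycles commute, ord(p) = lcm(4, 3, 2) = 12.

12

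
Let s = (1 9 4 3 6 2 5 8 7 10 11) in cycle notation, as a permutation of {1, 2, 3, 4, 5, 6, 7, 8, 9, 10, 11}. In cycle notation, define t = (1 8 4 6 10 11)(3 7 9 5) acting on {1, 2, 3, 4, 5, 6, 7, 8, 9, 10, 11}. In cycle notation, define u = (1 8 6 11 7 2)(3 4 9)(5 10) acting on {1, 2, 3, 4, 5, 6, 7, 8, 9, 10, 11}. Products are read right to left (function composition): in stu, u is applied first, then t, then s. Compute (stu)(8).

(stu)(8) = s(t(u(8))). u(8) = 6, then t(6) = 10, then s(10) = 11, so the result is 11.

11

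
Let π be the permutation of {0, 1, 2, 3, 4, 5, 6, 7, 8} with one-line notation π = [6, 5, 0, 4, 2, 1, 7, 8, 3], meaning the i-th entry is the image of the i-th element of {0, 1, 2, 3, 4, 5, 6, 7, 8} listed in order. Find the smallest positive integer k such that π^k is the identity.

14

The disjoint-cycle form of π has cycle lengths 7, 2.
Since disjoint cycles commute, ord(π) = lcm(7, 2) = 14.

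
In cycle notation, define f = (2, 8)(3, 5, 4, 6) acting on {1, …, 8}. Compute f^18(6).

6 lies in the 4-cycle (3, 5, 4, 6).
On a 4-cycle, f^4 is the identity, so f^18 = f^2 there (18 ≡ 2 mod 4).
Stepping 2 places around the cycle: 6 → 3 → 5.

5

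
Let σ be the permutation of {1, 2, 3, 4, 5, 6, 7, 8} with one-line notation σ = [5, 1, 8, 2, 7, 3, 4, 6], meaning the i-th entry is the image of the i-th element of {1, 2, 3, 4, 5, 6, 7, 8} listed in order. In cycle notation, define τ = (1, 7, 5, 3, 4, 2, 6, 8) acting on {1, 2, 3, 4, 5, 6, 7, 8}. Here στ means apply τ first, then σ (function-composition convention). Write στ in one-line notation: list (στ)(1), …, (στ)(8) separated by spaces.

4 3 2 1 8 6 7 5

(στ)(x) = σ(τ(x)). Computing each image: σ(τ(1)) = σ(7) = 4, σ(τ(2)) = σ(6) = 3, σ(τ(3)) = σ(4) = 2, σ(τ(4)) = σ(2) = 1, σ(τ(5)) = σ(3) = 8, σ(τ(6)) = σ(8) = 6, σ(τ(7)) = σ(5) = 7, σ(τ(8)) = σ(1) = 5.
Hence στ = [4 3 2 1 8 6 7 5].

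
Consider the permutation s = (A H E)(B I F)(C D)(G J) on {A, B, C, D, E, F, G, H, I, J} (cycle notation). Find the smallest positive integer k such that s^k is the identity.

The disjoint cycles have lengths 3, 3, 2, 2.
The order of s is the least common multiple of its cycle lengths: lcm(3, 3, 2, 2) = 6.

6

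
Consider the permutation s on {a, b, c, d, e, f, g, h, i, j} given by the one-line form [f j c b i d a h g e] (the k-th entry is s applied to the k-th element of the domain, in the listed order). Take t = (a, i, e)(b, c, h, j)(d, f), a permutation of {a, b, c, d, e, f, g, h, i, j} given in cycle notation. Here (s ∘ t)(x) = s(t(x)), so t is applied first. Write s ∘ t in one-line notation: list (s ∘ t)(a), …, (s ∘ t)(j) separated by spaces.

g c h d f b a e i j

(s ∘ t)(x) = s(t(x)). Computing each image: s(t(a)) = s(i) = g, s(t(b)) = s(c) = c, s(t(c)) = s(h) = h, s(t(d)) = s(f) = d, s(t(e)) = s(a) = f, s(t(f)) = s(d) = b, s(t(g)) = s(g) = a, s(t(h)) = s(j) = e, s(t(i)) = s(e) = i, s(t(j)) = s(b) = j.
Hence s ∘ t = [g c h d f b a e i j].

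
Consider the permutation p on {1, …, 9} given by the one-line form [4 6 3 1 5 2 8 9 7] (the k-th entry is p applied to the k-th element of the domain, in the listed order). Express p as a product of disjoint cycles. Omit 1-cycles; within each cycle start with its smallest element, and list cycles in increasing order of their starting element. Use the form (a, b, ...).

(1, 4)(2, 6)(7, 8, 9)

From 1: 1 → 4 → 1, closing the cycle (1, 4).
Repeating from the next unused element and collecting all non-trivial cycles gives (1, 4)(2, 6)(7, 8, 9).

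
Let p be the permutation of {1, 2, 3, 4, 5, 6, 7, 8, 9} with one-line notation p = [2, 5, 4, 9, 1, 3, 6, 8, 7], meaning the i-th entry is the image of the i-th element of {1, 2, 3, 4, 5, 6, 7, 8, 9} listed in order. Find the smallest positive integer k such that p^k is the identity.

15

Writing p as disjoint cycles, the cycle lengths are 5, 3, 1.
Since disjoint cycles commute, ord(p) = lcm(5, 3) = 15.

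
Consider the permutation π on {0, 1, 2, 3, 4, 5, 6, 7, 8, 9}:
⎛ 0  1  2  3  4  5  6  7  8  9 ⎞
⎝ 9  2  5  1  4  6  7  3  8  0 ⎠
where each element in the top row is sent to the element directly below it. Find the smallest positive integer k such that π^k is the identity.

Decomposing into disjoint cycles gives cycle lengths 6, 2, 1, 1.
Since disjoint cycles commute, ord(π) = lcm(6, 2) = 6.

6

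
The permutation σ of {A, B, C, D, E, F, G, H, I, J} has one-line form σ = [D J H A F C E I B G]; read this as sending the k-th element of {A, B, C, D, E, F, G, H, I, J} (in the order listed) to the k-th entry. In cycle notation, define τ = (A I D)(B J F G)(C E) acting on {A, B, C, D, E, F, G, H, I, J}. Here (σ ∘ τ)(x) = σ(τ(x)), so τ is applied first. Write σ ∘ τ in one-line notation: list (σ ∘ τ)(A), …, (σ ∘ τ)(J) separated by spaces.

B G F D H E J I A C

(σ ∘ τ)(x) = σ(τ(x)). Computing each image: σ(τ(A)) = σ(I) = B, σ(τ(B)) = σ(J) = G, σ(τ(C)) = σ(E) = F, σ(τ(D)) = σ(A) = D, σ(τ(E)) = σ(C) = H, σ(τ(F)) = σ(G) = E, σ(τ(G)) = σ(B) = J, σ(τ(H)) = σ(H) = I, σ(τ(I)) = σ(D) = A, σ(τ(J)) = σ(F) = C.
Hence σ ∘ τ = [B G F D H E J I A C].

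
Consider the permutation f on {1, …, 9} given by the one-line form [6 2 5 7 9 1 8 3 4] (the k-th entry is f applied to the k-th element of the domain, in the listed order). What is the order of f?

6

Decomposing into disjoint cycles gives cycle lengths 6, 2, 1.
The order of f is the least common multiple of its cycle lengths: lcm(6, 2) = 6.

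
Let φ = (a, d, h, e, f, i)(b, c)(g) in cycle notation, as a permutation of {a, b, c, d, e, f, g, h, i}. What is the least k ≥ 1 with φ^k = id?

The cycle type of φ is (6, 2, 1).
The order of φ is the least common multiple of its cycle lengths: lcm(6, 2) = 6.

6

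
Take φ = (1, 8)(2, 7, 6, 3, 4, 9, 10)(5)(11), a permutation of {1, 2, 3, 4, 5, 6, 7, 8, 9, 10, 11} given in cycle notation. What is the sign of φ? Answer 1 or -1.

The cycle lengths are 7, 2, 1, 1.
A cycle is odd iff its length is even; φ has 1 even-length cycle, so sgn(φ) = (−1)^1 and φ is odd.

-1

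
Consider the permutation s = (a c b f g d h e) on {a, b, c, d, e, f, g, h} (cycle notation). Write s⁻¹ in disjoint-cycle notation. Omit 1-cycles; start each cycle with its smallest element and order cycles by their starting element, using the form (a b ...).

(a e h d g f b c)

Inverting a permutation written in cycle notation just reverses the order within every cycle.
After reversing and putting each cycle's least element first, s⁻¹ = (a e h d g f b c).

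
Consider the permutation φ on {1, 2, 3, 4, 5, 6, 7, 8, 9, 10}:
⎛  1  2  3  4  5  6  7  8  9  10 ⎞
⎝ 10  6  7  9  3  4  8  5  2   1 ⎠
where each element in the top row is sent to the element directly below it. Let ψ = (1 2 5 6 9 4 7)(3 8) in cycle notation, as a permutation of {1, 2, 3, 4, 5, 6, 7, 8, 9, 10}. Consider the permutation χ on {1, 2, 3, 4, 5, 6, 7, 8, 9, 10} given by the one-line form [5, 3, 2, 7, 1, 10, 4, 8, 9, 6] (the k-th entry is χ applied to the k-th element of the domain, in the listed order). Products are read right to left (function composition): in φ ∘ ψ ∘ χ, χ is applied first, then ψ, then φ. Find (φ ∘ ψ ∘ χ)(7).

8

(φ ∘ ψ ∘ χ)(7) = φ(ψ(χ(7))). χ(7) = 4, then ψ(4) = 7, then φ(7) = 8, so the result is 8.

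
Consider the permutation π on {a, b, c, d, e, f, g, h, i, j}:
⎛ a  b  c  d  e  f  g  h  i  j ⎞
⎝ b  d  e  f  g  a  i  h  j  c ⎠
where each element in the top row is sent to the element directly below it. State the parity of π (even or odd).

odd

In disjoint-cycle form the cycle lengths are 5, 4, 1.
A cycle of length ℓ contributes ℓ−1 transpositions, so π is a product of 4 + 3 = 7 transpositions — odd.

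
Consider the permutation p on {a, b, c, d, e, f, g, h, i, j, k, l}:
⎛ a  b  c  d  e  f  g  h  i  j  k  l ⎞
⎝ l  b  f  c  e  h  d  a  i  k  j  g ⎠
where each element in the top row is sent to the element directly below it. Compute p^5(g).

a

Tracing g → d → … returns to g after 7 steps, so g lies in a 7-cycle (a, l, g, d, c, f, h).
Advancing 5 steps from g: g → d → c → f → h → a.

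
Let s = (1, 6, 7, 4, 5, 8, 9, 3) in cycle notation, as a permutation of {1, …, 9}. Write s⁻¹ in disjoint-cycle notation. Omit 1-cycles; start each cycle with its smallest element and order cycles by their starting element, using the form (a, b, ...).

The inverse reverses each cycle.
After reversing and putting each cycle's least element first, s⁻¹ = (1, 3, 9, 8, 5, 4, 7, 6).

(1, 3, 9, 8, 5, 4, 7, 6)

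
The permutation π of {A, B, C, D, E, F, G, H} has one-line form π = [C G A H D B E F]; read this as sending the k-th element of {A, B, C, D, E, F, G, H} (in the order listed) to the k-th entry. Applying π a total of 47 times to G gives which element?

Tracing G → E → … returns to G after 6 steps, so G lies in a 6-cycle (B, G, E, D, H, F).
Since the cycle has length 6, π^47 acts on it the same as π^5 (47 mod 6 = 5).
Advancing 5 steps from G: G → E → D → H → F → B.

B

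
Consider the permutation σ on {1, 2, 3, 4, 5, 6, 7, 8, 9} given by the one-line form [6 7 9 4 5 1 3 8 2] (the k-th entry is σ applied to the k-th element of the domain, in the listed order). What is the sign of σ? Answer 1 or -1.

In disjoint-cycle form the cycle lengths are 4, 2, 1, 1, 1.
A cycle is odd iff its length is even; σ has 2 even-length cycles, so sgn(σ) = (−1)^2 and σ is even.

1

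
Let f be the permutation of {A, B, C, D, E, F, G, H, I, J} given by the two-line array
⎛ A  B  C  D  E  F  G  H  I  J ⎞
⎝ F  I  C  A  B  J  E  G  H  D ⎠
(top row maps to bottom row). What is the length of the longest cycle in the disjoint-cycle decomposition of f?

5

Decomposing into disjoint cycles gives (A F J D)(B I H G E); the longest has length 5.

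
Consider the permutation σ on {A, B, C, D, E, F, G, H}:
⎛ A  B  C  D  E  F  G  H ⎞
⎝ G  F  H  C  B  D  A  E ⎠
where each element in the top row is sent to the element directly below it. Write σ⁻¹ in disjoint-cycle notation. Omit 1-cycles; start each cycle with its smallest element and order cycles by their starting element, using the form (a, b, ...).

The cycle decomposition of σ is (A, G)(B, F, D, C, H, E).
The inverse reverses every cycle; in canonical form, σ⁻¹ = (A, G)(B, E, H, C, D, F).

(A, G)(B, E, H, C, D, F)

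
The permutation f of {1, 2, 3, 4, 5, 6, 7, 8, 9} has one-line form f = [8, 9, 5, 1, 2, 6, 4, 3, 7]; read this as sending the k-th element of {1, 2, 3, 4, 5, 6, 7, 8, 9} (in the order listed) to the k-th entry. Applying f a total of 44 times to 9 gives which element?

8

Tracing 9 → 7 → … returns to 9 after 8 steps, so 9 lies in an 8-cycle (1 8 3 5 2 9 7 4).
Since the cycle has length 8, f^44 acts on it the same as f^4 (44 mod 8 = 4).
Stepping 4 places around the cycle: 9 → 7 → 4 → 1 → 8.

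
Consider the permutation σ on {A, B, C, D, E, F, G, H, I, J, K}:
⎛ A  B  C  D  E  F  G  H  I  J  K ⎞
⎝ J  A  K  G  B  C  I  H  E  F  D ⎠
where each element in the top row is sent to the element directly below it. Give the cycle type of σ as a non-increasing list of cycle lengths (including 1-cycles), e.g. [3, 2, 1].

[10, 1]

The disjoint cycles are (A J F C K D G I E B)(H), with lengths 10, 1 in non-increasing order.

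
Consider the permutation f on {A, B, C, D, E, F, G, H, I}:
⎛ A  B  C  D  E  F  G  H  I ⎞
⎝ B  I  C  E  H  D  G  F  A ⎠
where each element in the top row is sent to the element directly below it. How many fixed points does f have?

2

The fixed points (elements with f(x) = x) are {C, G}, so there are 2.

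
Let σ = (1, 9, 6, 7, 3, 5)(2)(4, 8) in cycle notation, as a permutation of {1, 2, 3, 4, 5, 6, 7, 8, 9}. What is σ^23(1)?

1 lies in the 6-cycle (1, 9, 6, 7, 3, 5).
Since the cycle has length 6, σ^23 acts on it the same as σ^5 (23 mod 6 = 5).
Advancing 5 steps from 1: 1 → 9 → 6 → 7 → 3 → 5.

5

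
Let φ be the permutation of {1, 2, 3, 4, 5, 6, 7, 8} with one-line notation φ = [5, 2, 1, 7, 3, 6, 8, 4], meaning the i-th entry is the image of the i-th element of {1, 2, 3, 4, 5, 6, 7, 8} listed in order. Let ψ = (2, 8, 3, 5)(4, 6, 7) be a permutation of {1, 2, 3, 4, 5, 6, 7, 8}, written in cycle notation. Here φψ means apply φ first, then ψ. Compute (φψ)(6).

7

First apply φ: φ(6) = 6, then ψ(6) = 7. Thus (φψ)(6) = 7.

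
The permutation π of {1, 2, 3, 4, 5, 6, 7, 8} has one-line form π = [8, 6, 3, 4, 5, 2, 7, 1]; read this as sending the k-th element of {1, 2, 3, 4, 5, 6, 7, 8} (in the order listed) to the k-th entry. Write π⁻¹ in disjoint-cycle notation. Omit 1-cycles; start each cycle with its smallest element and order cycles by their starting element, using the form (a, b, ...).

(1, 8)(2, 6)

First write π in disjoint cycles: (1, 8)(2, 6).
Reversing each cycle (and rotating so the smallest element leads) gives π⁻¹ = (1, 8)(2, 6).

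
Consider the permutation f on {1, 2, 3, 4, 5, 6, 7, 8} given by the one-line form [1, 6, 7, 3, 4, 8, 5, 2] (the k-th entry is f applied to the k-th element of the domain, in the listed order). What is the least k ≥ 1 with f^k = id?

Writing f as disjoint cycles, the cycle lengths are 4, 3, 1.
The order is lcm(4, 3) = 12.

12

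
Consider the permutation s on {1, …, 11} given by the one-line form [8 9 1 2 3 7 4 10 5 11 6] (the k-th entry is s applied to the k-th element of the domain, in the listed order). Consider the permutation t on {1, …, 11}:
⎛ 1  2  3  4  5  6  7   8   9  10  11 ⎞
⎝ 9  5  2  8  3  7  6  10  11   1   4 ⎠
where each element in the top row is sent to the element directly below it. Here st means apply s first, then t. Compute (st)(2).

(st)(2) = t(s(2)). s(2) = 9, then t(9) = 11. So (st)(2) = 11.

11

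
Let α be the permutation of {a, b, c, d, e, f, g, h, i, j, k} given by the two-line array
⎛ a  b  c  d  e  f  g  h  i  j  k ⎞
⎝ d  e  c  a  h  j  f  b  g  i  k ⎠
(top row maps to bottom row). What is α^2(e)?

Tracing e → h → … returns to e after 3 steps, so e lies in a 3-cycle (b e h).
Stepping 2 places around the cycle: e → h → b.

b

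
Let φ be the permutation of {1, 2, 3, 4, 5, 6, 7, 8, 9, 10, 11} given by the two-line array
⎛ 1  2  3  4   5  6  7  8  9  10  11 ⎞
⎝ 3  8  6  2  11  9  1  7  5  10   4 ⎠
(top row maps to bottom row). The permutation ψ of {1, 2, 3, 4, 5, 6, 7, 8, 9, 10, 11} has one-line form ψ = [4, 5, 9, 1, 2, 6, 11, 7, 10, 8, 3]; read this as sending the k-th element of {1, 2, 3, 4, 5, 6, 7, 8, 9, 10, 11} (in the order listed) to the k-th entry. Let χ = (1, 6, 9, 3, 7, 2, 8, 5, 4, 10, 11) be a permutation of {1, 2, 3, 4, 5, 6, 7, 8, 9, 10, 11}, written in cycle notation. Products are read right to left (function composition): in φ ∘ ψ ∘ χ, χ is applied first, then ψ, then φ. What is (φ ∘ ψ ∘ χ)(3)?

4

(φ ∘ ψ ∘ χ)(3) = φ(ψ(χ(3))). χ(3) = 7, then ψ(7) = 11, then φ(11) = 4, so the result is 4.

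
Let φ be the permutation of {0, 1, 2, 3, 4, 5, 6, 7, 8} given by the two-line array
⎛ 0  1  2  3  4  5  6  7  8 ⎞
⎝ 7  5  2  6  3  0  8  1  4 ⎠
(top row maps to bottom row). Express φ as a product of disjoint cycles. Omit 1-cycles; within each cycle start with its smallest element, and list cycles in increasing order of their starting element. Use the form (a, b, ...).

(0, 7, 1, 5)(3, 6, 8, 4)

Start at 0 and follow images: 0 → 7 → 1 → 5 → 0, giving the cycle (0, 7, 1, 5).
Continuing from each remaining unvisited element yields (0, 7, 1, 5)(3, 6, 8, 4).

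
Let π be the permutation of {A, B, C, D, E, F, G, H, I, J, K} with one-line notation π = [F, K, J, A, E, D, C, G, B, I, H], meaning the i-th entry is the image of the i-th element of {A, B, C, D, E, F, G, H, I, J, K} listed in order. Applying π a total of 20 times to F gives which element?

Tracing F → D → … returns to F after 3 steps, so F lies in a 3-cycle (A, F, D).
Since the cycle has length 3, π^20 acts on it the same as π^2 (20 mod 3 = 2).
Advancing 2 steps from F: F → D → A.

A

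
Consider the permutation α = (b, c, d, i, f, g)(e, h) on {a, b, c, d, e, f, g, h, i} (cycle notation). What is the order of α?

The disjoint cycles have lengths 6, 2, 1.
The order of α is the least common multiple of its cycle lengths: lcm(6, 2) = 6.

6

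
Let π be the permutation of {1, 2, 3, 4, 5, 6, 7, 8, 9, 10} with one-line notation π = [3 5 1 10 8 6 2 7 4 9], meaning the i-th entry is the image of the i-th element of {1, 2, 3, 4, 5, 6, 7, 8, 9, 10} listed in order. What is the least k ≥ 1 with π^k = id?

The disjoint-cycle form of π has cycle lengths 4, 3, 2, 1.
Since disjoint cycles commute, ord(π) = lcm(4, 3, 2) = 12.

12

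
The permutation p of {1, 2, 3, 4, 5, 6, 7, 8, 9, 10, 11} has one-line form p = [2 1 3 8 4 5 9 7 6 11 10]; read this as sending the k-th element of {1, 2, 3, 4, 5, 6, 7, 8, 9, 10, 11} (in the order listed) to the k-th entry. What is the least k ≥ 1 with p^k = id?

6

The disjoint-cycle form of p has cycle lengths 6, 2, 2, 1.
Since disjoint cycles commute, ord(p) = lcm(6, 2, 2) = 6.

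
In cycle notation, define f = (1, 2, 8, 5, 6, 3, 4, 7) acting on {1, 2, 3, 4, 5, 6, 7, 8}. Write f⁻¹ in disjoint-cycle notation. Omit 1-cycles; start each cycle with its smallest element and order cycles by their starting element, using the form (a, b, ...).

If f sends a → b within a cycle, f⁻¹ sends b → a; equivalently, reverse each cycle.
After reversing and putting each cycle's least element first, f⁻¹ = (1, 7, 4, 3, 6, 5, 8, 2).

(1, 7, 4, 3, 6, 5, 8, 2)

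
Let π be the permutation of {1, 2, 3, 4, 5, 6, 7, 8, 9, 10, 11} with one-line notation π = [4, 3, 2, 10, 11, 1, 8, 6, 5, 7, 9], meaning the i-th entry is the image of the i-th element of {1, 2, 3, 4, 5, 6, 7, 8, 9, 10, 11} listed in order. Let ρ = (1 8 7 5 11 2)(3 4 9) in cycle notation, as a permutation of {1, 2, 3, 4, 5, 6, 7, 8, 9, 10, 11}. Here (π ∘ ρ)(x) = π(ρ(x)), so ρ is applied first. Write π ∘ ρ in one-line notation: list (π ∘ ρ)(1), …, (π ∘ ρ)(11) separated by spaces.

For each element, apply ρ then π: 1 → 8 → 6; 2 → 1 → 4; 3 → 4 → 10; 4 → 9 → 5; 5 → 11 → 9; 6 → 6 → 1; 7 → 5 → 11; 8 → 7 → 8; 9 → 3 → 2; 10 → 10 → 7; 11 → 2 → 3.
Collecting the images, π ∘ ρ = [6 4 10 5 9 1 11 8 2 7 3].

6 4 10 5 9 1 11 8 2 7 3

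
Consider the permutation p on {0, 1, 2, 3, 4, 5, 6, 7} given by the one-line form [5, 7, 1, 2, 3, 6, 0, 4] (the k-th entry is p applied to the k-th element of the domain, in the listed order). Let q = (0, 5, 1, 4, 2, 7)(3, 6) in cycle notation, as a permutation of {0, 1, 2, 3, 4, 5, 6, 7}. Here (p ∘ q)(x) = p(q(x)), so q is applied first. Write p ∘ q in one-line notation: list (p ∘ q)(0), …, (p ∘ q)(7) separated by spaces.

6 3 4 0 1 7 2 5

(p ∘ q)(x) = p(q(x)). Computing each image: p(q(0)) = p(5) = 6, p(q(1)) = p(4) = 3, p(q(2)) = p(7) = 4, p(q(3)) = p(6) = 0, p(q(4)) = p(2) = 1, p(q(5)) = p(1) = 7, p(q(6)) = p(3) = 2, p(q(7)) = p(0) = 5.
Hence p ∘ q = [6 3 4 0 1 7 2 5].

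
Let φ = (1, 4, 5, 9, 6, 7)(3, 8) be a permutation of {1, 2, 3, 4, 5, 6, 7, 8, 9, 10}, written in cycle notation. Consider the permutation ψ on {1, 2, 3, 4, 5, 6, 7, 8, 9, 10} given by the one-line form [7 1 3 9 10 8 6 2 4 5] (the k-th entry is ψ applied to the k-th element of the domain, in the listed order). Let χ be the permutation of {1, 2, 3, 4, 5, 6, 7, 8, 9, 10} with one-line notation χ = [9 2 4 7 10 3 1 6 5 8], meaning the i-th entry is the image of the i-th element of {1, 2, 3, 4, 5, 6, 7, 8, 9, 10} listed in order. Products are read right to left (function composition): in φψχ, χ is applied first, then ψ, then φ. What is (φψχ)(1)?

(φψχ)(1) = φ(ψ(χ(1))). χ(1) = 9, then ψ(9) = 4, then φ(4) = 5, so the result is 5.

5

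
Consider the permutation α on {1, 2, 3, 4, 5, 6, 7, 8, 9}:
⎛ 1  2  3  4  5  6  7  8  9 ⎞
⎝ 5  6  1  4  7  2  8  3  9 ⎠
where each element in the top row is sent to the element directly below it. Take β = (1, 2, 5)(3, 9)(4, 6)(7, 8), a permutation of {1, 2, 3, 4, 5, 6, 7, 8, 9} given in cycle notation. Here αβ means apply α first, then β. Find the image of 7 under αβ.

(αβ)(7) = β(α(7)). α(7) = 8, then β(8) = 7. So (αβ)(7) = 7.

7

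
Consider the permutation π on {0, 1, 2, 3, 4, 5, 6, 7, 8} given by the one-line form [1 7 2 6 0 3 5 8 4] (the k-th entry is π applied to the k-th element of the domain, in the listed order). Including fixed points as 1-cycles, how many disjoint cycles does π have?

The cycle decomposition is (0 1 7 8 4)(2)(3 6 5), which has 3 cycles (counting 1-cycles).

3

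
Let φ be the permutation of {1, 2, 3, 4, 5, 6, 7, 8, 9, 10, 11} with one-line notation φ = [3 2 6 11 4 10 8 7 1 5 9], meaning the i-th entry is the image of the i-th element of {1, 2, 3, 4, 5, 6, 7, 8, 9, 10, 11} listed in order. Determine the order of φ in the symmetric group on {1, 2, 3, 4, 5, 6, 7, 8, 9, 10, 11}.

Writing φ as disjoint cycles, the cycle lengths are 8, 2, 1.
The order is lcm(8, 2) = 8.

8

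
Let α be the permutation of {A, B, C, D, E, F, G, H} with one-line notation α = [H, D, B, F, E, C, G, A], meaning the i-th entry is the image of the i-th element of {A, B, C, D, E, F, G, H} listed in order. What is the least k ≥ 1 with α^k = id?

Decomposing into disjoint cycles gives cycle lengths 4, 2, 1, 1.
The order of α is the least common multiple of its cycle lengths: lcm(4, 2) = 4.

4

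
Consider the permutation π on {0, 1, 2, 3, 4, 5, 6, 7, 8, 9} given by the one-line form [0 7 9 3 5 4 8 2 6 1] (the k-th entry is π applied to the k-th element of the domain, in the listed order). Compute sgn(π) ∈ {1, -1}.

-1

In disjoint-cycle form the cycle lengths are 4, 2, 2, 1, 1.
A cycle of length ℓ contributes ℓ−1 transpositions, so π is a product of 3 + 1 + 1 = 5 transpositions — odd.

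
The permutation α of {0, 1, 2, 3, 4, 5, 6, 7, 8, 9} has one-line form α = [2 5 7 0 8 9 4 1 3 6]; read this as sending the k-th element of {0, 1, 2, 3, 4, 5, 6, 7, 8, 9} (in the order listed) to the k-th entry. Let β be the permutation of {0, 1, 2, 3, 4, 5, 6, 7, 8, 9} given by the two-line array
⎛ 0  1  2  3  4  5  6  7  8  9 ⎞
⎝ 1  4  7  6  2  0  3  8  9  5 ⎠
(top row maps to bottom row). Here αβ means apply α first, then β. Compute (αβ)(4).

(αβ)(4) = β(α(4)). α(4) = 8, then β(8) = 9. So (αβ)(4) = 9.

9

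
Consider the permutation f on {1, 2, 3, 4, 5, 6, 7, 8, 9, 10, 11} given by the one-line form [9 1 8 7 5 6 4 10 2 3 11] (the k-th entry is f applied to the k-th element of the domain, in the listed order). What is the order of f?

6

Decomposing into disjoint cycles gives cycle lengths 3, 3, 2, 1, 1, 1.
The order is lcm(3, 3, 2) = 6.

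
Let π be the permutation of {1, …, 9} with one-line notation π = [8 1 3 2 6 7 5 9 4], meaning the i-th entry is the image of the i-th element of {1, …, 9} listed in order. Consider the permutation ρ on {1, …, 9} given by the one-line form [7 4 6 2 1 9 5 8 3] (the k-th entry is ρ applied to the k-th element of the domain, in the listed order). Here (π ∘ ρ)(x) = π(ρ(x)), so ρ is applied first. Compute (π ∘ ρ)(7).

First apply ρ: ρ(7) = 5, then π(5) = 6. Thus (π ∘ ρ)(7) = 6.

6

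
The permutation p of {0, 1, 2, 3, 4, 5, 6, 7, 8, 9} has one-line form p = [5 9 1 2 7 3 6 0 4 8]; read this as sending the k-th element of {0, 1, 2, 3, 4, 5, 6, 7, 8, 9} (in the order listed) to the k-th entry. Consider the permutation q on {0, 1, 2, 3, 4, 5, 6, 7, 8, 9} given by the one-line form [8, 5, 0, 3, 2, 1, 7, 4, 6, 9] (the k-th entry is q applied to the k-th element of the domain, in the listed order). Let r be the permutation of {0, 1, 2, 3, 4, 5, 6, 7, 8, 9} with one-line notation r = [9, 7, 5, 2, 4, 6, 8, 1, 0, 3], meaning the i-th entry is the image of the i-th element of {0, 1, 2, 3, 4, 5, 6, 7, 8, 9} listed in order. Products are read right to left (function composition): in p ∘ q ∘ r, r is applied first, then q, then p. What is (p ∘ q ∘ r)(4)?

1

Chase 4: r(4) = 4; q(4) = 2; p(2) = 1. Hence (p ∘ q ∘ r)(4) = 1.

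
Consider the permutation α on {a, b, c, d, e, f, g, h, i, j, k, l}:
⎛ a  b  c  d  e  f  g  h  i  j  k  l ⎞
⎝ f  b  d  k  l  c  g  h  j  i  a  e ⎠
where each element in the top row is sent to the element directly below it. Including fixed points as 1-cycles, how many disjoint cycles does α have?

The cycle decomposition is (a, f, c, d, k)(b)(e, l)(g)(h)(i, j), which has 6 cycles (counting 1-cycles).

6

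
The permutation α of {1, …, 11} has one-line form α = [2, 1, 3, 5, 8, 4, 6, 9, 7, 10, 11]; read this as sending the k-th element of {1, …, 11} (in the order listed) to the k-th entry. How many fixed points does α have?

3

The fixed points (elements with α(x) = x) are {3, 10, 11}, so there are 3.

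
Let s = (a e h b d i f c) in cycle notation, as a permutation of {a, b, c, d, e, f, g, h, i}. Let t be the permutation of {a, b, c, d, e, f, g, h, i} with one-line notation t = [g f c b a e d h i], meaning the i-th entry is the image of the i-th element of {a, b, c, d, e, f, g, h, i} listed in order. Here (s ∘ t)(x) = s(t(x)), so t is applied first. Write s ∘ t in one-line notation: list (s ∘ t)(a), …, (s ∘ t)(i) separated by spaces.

g c a d e h i b f

(s ∘ t)(x) = s(t(x)). Computing each image: s(t(a)) = s(g) = g, s(t(b)) = s(f) = c, s(t(c)) = s(c) = a, s(t(d)) = s(b) = d, s(t(e)) = s(a) = e, s(t(f)) = s(e) = h, s(t(g)) = s(d) = i, s(t(h)) = s(h) = b, s(t(i)) = s(i) = f.
Hence s ∘ t = [g c a d e h i b f].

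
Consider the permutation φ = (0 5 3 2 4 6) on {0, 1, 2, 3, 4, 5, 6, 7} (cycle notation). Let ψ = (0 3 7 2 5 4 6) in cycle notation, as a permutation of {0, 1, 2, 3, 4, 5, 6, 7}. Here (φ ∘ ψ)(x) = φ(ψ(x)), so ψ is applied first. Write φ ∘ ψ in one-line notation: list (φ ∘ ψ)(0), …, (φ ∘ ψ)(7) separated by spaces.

For each element, apply ψ then φ: 0 → 3 → 2; 1 → 1 → 1; 2 → 5 → 3; 3 → 7 → 7; 4 → 6 → 0; 5 → 4 → 6; 6 → 0 → 5; 7 → 2 → 4.
Collecting the images, φ ∘ ψ = [2 1 3 7 0 6 5 4].

2 1 3 7 0 6 5 4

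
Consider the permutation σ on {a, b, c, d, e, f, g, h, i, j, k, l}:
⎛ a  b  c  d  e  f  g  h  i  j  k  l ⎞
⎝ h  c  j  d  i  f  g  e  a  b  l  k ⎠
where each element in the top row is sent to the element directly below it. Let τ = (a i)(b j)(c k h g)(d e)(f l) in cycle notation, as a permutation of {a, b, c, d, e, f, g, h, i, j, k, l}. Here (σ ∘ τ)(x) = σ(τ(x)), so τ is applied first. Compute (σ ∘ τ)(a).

a

(σ ∘ τ)(a) = σ(τ(a)). τ(a) = i, then σ(i) = a. So (σ ∘ τ)(a) = a.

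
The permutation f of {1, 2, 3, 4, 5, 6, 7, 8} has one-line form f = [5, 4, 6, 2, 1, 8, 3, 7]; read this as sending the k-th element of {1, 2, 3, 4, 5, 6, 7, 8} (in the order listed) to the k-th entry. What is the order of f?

4

The disjoint-cycle form of f has cycle lengths 4, 2, 2.
The order of f is the least common multiple of its cycle lengths: lcm(4, 2, 2) = 4.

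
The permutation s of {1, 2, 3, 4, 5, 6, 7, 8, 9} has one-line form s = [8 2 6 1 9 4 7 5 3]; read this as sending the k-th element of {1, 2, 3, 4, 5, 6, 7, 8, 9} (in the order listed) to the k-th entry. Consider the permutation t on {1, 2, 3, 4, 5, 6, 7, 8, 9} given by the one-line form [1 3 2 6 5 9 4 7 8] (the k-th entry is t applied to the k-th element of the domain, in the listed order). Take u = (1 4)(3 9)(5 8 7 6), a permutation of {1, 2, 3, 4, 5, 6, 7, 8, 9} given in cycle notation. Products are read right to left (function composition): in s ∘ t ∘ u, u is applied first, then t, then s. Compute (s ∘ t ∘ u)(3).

5

(s ∘ t ∘ u)(3) = s(t(u(3))). u(3) = 9, then t(9) = 8, then s(8) = 5, so the result is 5.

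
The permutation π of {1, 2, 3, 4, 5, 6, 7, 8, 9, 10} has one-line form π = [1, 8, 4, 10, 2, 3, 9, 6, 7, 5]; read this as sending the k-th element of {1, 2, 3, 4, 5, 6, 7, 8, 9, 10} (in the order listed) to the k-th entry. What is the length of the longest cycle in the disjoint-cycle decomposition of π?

7

Decomposing into disjoint cycles gives (2 8 6 3 4 10 5)(7 9); the longest has length 7.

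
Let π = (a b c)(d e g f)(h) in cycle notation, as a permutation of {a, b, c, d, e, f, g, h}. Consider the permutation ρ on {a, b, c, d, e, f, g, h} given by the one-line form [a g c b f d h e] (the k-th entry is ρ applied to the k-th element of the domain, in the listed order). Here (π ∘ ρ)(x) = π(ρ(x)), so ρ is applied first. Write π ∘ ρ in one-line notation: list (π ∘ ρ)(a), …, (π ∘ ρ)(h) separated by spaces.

(π ∘ ρ)(x) = π(ρ(x)). Computing each image: π(ρ(a)) = π(a) = b, π(ρ(b)) = π(g) = f, π(ρ(c)) = π(c) = a, π(ρ(d)) = π(b) = c, π(ρ(e)) = π(f) = d, π(ρ(f)) = π(d) = e, π(ρ(g)) = π(h) = h, π(ρ(h)) = π(e) = g.
Hence π ∘ ρ = [b f a c d e h g].

b f a c d e h g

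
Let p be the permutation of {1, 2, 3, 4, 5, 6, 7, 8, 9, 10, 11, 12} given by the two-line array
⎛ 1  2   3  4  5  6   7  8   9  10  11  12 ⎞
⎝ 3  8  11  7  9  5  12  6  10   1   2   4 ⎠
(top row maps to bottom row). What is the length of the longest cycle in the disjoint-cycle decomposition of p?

Decomposing into disjoint cycles gives (1 3 11 2 8 6 5 9 10)(4 7 12); the longest has length 9.

9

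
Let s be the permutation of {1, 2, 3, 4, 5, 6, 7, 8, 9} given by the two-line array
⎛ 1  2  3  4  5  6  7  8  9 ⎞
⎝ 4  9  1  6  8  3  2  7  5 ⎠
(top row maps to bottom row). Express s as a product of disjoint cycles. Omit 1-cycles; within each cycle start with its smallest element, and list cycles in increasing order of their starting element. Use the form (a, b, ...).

(1, 4, 6, 3)(2, 9, 5, 8, 7)

From 1: 1 → 4 → 6 → 3 → 1, closing the cycle (1, 4, 6, 3).
Continuing from each remaining unvisited element yields (1, 4, 6, 3)(2, 9, 5, 8, 7).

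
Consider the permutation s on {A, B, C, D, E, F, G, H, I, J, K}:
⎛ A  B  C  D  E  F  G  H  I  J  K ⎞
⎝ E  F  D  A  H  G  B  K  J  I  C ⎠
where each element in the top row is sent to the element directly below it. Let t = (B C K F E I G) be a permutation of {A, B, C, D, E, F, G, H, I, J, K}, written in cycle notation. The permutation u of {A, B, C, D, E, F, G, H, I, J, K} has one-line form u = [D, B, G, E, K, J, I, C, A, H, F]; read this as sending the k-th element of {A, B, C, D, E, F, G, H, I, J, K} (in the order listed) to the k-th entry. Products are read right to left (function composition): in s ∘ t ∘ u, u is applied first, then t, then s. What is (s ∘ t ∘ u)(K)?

(s ∘ t ∘ u)(K) = s(t(u(K))). u(K) = F, then t(F) = E, then s(E) = H, so the result is H.

H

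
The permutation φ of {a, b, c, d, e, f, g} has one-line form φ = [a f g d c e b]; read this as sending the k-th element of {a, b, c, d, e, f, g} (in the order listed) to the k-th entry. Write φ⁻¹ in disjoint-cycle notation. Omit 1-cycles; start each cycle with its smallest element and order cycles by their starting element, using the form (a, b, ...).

(b, g, c, e, f)

The cycle decomposition of φ is (b, f, e, c, g).
Reversing each cycle (and rotating so the smallest element leads) gives φ⁻¹ = (b, g, c, e, f).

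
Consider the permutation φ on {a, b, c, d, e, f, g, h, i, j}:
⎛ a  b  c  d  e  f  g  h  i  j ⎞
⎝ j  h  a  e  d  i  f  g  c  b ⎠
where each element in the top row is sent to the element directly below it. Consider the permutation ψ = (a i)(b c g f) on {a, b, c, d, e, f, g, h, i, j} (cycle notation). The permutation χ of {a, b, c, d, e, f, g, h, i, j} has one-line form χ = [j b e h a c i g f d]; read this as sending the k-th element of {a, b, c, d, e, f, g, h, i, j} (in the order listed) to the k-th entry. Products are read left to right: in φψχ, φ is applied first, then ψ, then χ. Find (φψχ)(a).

d

Apply the permutations in order: φ(a) = j, then ψ(j) = j, then χ(j) = d. So (φψχ)(a) = d.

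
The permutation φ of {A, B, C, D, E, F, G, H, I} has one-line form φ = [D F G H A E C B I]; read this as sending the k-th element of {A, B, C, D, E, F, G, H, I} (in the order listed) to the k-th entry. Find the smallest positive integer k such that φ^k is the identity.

Decomposing into disjoint cycles gives cycle lengths 6, 2, 1.
Since disjoint cycles commute, ord(φ) = lcm(6, 2) = 6.

6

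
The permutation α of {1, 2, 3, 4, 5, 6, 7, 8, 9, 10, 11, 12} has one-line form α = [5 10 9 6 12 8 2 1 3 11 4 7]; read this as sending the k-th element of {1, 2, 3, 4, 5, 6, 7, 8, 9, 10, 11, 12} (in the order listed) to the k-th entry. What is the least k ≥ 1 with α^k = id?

10

Writing α as disjoint cycles, the cycle lengths are 10, 2.
Since disjoint cycles commute, ord(α) = lcm(10, 2) = 10.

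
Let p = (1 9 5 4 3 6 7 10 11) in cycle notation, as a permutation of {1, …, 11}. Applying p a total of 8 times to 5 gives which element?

5 lies in the 9-cycle (1 9 5 4 3 6 7 10 11).
Stepping 8 places around the cycle: 5 → 4 → 3 → 6 → 7 → 10 → 11 → 1 → 9.

9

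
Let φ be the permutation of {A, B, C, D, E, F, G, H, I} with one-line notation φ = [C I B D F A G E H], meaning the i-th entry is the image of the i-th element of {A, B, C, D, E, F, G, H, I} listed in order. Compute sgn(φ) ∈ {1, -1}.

1

In disjoint-cycle form the cycle lengths are 7, 1, 1.
A cycle is odd iff its length is even; φ has 0 even-length cycles, so sgn(φ) = (−1)^0 and φ is even.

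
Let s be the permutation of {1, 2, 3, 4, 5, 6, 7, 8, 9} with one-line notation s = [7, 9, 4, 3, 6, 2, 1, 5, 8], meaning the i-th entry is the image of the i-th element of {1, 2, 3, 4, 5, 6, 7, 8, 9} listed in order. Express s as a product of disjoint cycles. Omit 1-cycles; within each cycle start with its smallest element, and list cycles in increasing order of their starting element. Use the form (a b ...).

(1 7)(2 9 8 5 6)(3 4)

Iterating s from 1 gives 1 → 7 → 1; that is the 2-cycle (1 7).
Repeating from the next unused element and collecting all non-trivial cycles gives (1 7)(2 9 8 5 6)(3 4).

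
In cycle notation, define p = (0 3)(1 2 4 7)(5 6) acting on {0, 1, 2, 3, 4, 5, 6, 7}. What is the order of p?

The cycle type of p is (4, 2, 2).
Since disjoint cycles commute, ord(p) = lcm(4, 2, 2) = 4.

4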